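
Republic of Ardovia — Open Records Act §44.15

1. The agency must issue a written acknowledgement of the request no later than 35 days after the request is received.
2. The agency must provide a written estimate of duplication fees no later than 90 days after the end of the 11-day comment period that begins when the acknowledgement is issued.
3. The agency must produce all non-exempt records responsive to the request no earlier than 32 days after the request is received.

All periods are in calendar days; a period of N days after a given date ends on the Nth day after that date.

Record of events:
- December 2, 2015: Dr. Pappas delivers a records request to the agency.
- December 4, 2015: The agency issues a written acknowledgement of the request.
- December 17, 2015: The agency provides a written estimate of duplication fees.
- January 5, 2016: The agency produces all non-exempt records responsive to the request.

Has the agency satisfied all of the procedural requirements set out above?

Yes

(1) due by December 2, 2015 + 35 days = January 6, 2016; done December 4, 2015 — timely.
(2) due by December 15, 2015 + 90 days = March 14, 2016; completed December 17, 2015, before the deadline.
(3) permitted from December 2, 2015 + 32 days = January 3, 2016 onward; done January 5, 2016, after the minimum wait.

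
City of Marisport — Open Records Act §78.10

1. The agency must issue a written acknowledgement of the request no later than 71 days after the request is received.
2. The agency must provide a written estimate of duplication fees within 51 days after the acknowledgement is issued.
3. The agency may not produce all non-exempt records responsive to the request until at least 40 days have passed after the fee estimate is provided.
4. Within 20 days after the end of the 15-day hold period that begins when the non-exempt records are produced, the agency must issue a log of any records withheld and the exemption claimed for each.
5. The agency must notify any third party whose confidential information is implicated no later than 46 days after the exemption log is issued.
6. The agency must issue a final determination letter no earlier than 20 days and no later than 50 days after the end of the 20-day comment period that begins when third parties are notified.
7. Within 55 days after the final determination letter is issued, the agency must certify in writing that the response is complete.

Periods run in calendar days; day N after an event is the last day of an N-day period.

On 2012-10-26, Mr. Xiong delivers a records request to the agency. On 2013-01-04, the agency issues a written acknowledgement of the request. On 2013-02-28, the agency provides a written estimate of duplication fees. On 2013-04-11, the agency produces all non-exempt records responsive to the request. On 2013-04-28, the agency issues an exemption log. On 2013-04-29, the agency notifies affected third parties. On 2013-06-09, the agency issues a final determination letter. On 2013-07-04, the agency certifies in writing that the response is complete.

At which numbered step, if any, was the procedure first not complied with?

Step 2

Step 1 — counting 71 days from 2012-10-26 (when the request is received) gives a deadline of 2013-01-05; done 2013-01-04 — timely.
Step 2 — counting 51 days from 2013-01-04 (when the acknowledgement is issued) gives a deadline of 2013-02-24; done 2013-02-28 — 4 days late.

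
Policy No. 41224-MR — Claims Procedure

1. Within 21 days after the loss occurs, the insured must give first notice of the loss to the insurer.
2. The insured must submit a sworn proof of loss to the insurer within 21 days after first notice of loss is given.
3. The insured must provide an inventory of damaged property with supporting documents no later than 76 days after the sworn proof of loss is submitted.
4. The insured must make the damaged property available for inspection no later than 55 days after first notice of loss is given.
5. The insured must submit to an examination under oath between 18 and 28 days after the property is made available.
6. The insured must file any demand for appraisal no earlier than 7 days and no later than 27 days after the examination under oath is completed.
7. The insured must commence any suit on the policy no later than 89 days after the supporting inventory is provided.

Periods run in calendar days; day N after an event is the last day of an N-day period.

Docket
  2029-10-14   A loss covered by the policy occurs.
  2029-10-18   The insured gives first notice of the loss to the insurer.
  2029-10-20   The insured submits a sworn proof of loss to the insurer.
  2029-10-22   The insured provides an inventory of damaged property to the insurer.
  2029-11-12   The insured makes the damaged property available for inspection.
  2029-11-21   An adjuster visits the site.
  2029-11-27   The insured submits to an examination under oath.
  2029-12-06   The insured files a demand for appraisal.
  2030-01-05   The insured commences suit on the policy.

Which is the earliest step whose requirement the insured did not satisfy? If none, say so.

Step 5

(1) due by 2029-10-14 + 21 days = 2029-11-04; done 2029-10-18 — timely.
(2) due by 2029-10-18 + 21 days = 2029-11-08; completed 2029-10-20, before the deadline.
(3) due by 2029-10-20 + 76 days = 2030-01-04; 2029-10-22 is within that limit.
(4) due by 2029-10-18 + 55 days = 2029-12-12; 2029-11-12 is within that limit.
(5) the permitted window runs from 2029-11-12 + 18 = 2029-11-30 to 2029-11-12 + 28 = 2029-12-10; 2029-11-27 is 3 days too early.
That is the first point of non-compliance.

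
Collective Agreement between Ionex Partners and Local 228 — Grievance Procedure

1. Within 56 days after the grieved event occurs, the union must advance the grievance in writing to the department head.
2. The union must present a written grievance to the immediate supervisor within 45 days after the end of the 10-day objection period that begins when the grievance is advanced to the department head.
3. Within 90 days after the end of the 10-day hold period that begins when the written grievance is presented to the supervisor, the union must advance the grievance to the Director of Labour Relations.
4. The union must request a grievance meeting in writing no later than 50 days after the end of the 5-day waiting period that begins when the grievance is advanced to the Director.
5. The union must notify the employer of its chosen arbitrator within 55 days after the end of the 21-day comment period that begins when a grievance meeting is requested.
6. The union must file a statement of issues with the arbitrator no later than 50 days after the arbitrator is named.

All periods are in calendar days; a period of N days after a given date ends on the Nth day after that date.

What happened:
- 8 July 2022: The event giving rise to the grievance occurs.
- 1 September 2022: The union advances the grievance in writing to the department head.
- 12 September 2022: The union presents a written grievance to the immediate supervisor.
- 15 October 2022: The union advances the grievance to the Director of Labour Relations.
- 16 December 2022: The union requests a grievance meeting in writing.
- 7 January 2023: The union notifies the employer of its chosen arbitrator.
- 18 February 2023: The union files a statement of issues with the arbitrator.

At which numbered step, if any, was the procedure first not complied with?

(1) due by 8 July 2022 + 56 days = 2 September 2022; done 1 September 2022 — timely.
(2) due by 11 September 2022 + 45 days = 26 October 2022; 12 September 2022 is within that limit.
(3) due by 22 September 2022 + 90 days = 21 December 2022; 15 October 2022 is within that limit.
(4) due by 20 October 2022 + 50 days = 9 December 2022; done 16 December 2022 — 7 days late.
No need to go further; step 4 was not satisfied.

Step 4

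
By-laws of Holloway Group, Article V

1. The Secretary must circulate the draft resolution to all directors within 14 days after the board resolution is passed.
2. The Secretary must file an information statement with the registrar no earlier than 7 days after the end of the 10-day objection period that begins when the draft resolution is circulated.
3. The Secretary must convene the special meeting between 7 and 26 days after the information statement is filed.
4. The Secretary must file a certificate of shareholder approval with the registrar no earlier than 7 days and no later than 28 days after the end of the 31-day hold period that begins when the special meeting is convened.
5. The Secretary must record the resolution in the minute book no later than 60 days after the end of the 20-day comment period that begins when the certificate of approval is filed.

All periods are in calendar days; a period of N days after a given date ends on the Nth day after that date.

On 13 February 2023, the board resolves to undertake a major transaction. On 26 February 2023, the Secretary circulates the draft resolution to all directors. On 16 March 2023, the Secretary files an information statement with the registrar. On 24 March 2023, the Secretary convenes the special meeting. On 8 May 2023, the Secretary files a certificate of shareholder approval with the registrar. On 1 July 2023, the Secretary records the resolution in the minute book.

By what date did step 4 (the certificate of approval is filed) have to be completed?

The special meeting is convened on 24 March 2023; the 31-day hold period therefore ends 24 April 2023, and step 4 runs from that date. The window is 7–28 days after 24 April 2023; it closes on 22 May 2023.

22 May 2023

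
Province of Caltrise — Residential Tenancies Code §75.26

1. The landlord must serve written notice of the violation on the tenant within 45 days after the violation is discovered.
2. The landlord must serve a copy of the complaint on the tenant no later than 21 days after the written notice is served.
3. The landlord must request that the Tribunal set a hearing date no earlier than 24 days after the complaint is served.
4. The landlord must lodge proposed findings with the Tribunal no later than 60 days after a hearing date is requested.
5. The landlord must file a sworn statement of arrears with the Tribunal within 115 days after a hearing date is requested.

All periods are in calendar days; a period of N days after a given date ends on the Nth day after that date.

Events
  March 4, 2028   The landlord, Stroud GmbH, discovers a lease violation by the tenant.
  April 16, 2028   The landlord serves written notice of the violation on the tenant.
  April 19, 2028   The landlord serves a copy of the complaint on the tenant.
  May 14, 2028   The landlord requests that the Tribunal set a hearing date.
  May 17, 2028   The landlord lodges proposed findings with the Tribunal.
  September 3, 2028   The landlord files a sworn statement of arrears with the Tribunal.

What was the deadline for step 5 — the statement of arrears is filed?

September 6, 2028

Step 5 runs from May 14, 2028, when a hearing date is requested. 115 days after May 14, 2028 is September 6, 2028.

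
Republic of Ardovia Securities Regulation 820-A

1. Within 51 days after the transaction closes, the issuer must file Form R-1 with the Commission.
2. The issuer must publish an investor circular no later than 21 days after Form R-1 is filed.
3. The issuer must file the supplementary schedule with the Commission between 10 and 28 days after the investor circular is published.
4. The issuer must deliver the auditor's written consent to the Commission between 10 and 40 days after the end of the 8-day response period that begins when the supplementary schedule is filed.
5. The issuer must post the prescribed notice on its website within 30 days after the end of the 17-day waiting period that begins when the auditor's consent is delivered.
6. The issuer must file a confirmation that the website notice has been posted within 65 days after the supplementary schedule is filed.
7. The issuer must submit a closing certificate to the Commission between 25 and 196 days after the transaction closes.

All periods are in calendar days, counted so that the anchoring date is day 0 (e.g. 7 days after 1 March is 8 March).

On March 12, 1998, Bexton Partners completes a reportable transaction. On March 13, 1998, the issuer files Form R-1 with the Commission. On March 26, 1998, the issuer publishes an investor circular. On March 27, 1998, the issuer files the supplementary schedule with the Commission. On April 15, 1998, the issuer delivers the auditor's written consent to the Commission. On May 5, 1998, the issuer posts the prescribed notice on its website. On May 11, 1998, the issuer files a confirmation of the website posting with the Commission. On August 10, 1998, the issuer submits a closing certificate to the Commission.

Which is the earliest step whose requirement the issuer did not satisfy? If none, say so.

Step 1 — counting 51 days from March 12, 1998 (when the transaction closes) gives a deadline of May 2, 1998; done March 13, 1998 — timely.
Step 2 — counting 21 days from March 13, 1998 (when Form R-1 is filed) gives a deadline of April 3, 1998; March 26, 1998 is within that limit.
Step 3 — 10 and 28 days from March 26, 1998 (when the investor circular is published) are April 5, 1998 and April 23, 1998 respectively; done March 27, 1998 — 9 days before the window opened.
No need to go further; step 3 was not satisfied.

Step 3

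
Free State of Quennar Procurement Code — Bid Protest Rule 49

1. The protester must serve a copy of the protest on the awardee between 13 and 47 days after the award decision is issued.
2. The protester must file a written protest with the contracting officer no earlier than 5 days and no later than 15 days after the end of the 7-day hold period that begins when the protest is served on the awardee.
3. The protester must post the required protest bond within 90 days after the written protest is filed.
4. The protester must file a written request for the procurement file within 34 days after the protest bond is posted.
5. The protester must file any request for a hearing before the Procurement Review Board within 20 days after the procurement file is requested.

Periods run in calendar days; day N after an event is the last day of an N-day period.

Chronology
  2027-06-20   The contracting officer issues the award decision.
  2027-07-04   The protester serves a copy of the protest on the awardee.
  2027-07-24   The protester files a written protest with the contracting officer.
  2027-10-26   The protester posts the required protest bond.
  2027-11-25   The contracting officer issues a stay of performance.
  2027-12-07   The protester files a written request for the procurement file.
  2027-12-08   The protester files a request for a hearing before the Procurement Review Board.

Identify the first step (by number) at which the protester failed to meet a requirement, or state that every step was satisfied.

Step 3

(1) the permitted window runs from 2027-06-20 + 13 = 2027-07-03 to 2027-06-20 + 47 = 2027-08-06; done 2027-07-04, which is between those dates.
(2) the permitted window runs from 2027-07-11 + 5 = 2027-07-16 to 2027-07-11 + 15 = 2027-07-26; done 2027-07-24 — within the window.
(3) due by 2027-07-24 + 90 days = 2027-10-22; not done until 2027-10-26, 4 days after the deadline.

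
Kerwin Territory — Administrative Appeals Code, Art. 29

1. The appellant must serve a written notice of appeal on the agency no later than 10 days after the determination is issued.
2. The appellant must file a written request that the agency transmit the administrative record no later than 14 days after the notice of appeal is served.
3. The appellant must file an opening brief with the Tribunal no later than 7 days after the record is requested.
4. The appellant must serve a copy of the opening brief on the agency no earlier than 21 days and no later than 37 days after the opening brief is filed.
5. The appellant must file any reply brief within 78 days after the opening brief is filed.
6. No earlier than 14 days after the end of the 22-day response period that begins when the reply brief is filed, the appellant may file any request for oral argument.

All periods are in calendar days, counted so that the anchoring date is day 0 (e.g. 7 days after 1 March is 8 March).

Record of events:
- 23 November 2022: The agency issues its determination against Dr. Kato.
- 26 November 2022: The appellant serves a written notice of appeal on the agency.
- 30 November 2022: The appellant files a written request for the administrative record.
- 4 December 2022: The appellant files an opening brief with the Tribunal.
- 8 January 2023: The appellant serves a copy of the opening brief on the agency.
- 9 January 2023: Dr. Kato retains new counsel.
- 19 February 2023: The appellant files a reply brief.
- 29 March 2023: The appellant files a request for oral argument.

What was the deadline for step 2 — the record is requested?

10 December 2022

Step 2 runs from 26 November 2022, when the notice of appeal is served. 14 days after 26 November 2022 is 10 December 2022.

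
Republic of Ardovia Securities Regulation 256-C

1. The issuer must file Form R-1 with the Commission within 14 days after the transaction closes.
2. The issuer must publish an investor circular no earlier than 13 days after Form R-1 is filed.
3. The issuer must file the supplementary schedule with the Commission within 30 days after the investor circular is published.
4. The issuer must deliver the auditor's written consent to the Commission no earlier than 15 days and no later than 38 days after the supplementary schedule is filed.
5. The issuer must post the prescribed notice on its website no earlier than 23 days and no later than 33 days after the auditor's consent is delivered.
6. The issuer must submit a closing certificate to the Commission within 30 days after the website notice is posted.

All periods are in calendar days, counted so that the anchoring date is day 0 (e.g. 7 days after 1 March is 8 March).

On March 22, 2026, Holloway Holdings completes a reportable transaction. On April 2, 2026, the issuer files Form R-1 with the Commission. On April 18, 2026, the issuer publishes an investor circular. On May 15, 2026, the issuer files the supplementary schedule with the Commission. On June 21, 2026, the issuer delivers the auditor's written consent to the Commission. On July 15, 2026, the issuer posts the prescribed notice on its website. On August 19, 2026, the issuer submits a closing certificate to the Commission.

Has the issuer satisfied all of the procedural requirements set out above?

No

(1) due by March 22, 2026 + 14 days = April 5, 2026; completed April 2, 2026, before the deadline.
(2) permitted from April 2, 2026 + 13 days = April 15, 2026 onward; done April 18, 2026 — permitted.
(3) due by April 18, 2026 + 30 days = May 18, 2026; done May 15, 2026 — timely.
(4) the permitted window runs from May 15, 2026 + 15 = May 30, 2026 to May 15, 2026 + 38 = June 22, 2026; done June 21, 2026, which is between those dates.
(5) the permitted window runs from June 21, 2026 + 23 = July 14, 2026 to June 21, 2026 + 33 = July 24, 2026; done July 15, 2026 — within the window.
(6) due by July 15, 2026 + 30 days = August 14, 2026; not done until August 19, 2026, 5 days after the deadline.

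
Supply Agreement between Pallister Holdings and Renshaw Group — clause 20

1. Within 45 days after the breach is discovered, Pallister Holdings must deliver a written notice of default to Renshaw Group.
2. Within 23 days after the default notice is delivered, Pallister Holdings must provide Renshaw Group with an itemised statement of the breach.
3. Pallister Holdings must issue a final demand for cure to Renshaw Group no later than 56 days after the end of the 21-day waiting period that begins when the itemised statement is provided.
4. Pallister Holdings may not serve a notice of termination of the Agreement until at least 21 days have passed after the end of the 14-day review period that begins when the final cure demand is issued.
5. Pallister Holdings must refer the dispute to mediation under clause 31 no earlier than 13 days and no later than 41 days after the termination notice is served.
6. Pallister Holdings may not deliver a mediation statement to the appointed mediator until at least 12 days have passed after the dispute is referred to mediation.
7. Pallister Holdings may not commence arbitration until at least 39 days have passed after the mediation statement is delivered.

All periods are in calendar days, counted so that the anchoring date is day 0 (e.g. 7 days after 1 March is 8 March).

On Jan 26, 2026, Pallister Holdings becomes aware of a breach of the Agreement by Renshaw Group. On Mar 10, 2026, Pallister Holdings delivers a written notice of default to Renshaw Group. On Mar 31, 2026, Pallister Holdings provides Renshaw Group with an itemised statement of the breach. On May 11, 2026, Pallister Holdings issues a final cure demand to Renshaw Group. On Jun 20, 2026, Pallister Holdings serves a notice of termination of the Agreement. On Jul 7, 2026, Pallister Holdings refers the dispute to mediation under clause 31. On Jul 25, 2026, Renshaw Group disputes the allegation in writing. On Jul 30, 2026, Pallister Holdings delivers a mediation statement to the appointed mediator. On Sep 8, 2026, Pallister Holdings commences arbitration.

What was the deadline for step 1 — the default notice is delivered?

Step 1 runs from Jan 26, 2026, when the breach is discovered. 45 days after Jan 26, 2026 is Mar 12, 2026.

Mar 12, 2026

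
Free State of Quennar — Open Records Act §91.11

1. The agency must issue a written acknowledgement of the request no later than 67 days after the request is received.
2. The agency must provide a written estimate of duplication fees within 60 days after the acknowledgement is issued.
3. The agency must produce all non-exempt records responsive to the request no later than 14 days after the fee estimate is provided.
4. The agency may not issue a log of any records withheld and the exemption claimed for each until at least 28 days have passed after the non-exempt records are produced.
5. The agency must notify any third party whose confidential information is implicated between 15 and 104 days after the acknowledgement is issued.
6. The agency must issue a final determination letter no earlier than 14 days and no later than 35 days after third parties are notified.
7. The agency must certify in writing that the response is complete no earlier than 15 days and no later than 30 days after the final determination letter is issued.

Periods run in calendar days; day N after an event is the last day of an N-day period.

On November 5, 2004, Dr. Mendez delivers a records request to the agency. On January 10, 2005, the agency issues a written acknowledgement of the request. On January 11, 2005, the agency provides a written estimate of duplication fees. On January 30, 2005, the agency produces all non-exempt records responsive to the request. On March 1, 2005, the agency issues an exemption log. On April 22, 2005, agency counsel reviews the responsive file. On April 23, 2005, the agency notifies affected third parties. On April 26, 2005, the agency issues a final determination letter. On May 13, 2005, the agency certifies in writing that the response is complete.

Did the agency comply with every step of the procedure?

Step 1 — counting 67 days from November 5, 2004 (when the request is received) gives a deadline of January 11, 2005; January 10, 2005 is within that limit.
Step 2 — counting 60 days from January 10, 2005 (when the acknowledgement is issued) gives a deadline of March 11, 2005; completed January 11, 2005, before the deadline.
Step 3 — counting 14 days from January 11, 2005 (when the fee estimate is provided) gives a deadline of January 25, 2005; not done until January 30, 2005, 5 days after the deadline.
Later steps need not be reached.

No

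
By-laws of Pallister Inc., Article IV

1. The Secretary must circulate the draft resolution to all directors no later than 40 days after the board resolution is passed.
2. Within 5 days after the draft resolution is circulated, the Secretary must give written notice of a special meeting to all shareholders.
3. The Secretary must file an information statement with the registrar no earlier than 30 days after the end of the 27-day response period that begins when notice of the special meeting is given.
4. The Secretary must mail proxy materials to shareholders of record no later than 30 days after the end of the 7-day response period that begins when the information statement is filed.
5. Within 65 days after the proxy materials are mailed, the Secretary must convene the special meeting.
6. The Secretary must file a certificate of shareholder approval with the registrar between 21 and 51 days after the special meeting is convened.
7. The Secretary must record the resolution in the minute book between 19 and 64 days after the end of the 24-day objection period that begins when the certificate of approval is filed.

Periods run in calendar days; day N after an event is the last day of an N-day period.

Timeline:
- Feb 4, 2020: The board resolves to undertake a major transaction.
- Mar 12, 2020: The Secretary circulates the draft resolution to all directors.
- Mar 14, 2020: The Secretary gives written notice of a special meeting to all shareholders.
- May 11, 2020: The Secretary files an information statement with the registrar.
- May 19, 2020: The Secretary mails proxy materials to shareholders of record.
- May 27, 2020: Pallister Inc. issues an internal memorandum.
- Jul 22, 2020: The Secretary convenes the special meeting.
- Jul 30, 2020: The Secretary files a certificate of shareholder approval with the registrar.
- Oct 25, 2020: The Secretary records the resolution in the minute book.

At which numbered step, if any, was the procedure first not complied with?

Step 1 — counting 40 days from Feb 4, 2020 (when the board resolution is passed) gives a deadline of Mar 15, 2020; done Mar 12, 2020 — timely.
Step 2 — counting 5 days from Mar 12, 2020 (when the draft resolution is circulated) gives a deadline of Mar 17, 2020; done Mar 14, 2020 — timely.
Step 3 — must wait 30 days from Apr 10, 2020 (end of the 27-day response period, which began when notice of the special meeting is given on Mar 14, 2020), so not before May 10, 2020; done May 11, 2020 — permitted.
Step 4 — counting 30 days from May 18, 2020 (end of the 7-day response period, which began when the information statement is filed on May 11, 2020) gives a deadline of Jun 17, 2020; May 19, 2020 is within that limit.
Step 5 — counting 65 days from May 19, 2020 (when the proxy materials are mailed) gives a deadline of Jul 23, 2020; Jul 22, 2020 is within that limit.
Step 6 — 21 and 51 days from Jul 22, 2020 (when the special meeting is convened) are Aug 12, 2020 and Sep 11, 2020 respectively; Jul 30, 2020 is 13 days too early.

Step 6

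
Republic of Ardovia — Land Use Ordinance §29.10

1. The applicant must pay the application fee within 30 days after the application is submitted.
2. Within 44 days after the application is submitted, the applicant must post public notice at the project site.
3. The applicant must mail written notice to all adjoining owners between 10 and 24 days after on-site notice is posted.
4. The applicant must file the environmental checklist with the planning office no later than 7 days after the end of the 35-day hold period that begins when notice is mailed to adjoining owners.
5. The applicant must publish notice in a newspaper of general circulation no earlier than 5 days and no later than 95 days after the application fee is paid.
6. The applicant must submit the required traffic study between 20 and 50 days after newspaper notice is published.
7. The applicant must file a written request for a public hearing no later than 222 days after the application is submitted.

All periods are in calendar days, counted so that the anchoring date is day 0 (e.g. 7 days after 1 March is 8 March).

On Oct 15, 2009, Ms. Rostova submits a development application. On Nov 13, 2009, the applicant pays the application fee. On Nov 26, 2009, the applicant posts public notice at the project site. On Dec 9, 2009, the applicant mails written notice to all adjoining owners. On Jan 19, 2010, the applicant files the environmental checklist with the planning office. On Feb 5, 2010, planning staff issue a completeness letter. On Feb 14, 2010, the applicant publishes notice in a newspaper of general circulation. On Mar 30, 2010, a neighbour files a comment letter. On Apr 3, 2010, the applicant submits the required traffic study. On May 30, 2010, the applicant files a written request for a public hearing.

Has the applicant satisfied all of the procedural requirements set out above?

(1) due by Oct 15, 2009 + 30 days = Nov 14, 2009; completed Nov 13, 2009, before the deadline.
(2) due by Oct 15, 2009 + 44 days = Nov 28, 2009; done Nov 26, 2009 — timely.
(3) the permitted window runs from Nov 26, 2009 + 10 = Dec 6, 2009 to Nov 26, 2009 + 24 = Dec 20, 2009; done Dec 9, 2009, which is between those dates.
(4) due by Jan 13, 2010 + 7 days = Jan 20, 2010; Jan 19, 2010 is within that limit.
(5) the permitted window runs from Nov 13, 2009 + 5 = Nov 18, 2009 to Nov 13, 2009 + 95 = Feb 16, 2010; done Feb 14, 2010 — within the window.
(6) the permitted window runs from Feb 14, 2010 + 20 = Mar 6, 2010 to Feb 14, 2010 + 50 = Apr 5, 2010; Apr 3, 2010 falls inside that range.
(7) due by Oct 15, 2009 + 222 days = May 25, 2010; May 30, 2010 misses that deadline by 5 days.

No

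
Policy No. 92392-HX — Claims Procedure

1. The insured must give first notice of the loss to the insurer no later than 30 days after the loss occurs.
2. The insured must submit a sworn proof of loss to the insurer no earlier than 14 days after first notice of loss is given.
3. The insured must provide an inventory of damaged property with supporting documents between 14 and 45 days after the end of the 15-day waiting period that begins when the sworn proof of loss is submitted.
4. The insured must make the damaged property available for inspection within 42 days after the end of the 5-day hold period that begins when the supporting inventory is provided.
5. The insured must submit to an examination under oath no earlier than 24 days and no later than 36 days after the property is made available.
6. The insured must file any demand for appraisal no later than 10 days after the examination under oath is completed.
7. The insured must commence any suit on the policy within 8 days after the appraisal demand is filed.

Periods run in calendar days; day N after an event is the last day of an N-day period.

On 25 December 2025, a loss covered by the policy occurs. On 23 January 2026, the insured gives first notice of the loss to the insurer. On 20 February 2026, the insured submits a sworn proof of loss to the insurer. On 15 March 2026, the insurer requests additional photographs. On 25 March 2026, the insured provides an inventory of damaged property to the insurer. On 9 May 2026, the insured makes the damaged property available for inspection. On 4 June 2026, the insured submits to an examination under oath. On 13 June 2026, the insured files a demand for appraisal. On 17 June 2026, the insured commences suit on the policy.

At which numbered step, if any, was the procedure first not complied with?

None — every step was satisfied

Step 1: 30 days after 25 December 2025 (when the loss occurs) is 24 January 2026; done 23 January 2026 — timely.
Step 2: the earliest permitted date is 14 days after 23 January 2026 (when first notice of loss is given), i.e. 6 February 2026; done 20 February 2026 — permitted.
Step 3: the window is 14–45 days after 7 March 2026 (end of the 15-day waiting period, which began when the sworn proof of loss is submitted on 20 February 2026), so 21 March 2026 through 21 April 2026; done 25 March 2026, which is between those dates.
Step 4: 42 days after 30 March 2026 (end of the 5-day hold period, which began when the supporting inventory is provided on 25 March 2026) is 11 May 2026; 9 May 2026 is within that limit.
Step 5: the window is 24–36 days after 9 May 2026 (when the property is made available), so 2 June 2026 through 14 June 2026; 4 June 2026 falls inside that range.
Step 6: 10 days after 4 June 2026 (when the examination under oath is completed) is 14 June 2026; done 13 June 2026 — timely.
Step 7: 8 days after 13 June 2026 (when the appraisal demand is filed) is 21 June 2026; 17 June 2026 is within that limit.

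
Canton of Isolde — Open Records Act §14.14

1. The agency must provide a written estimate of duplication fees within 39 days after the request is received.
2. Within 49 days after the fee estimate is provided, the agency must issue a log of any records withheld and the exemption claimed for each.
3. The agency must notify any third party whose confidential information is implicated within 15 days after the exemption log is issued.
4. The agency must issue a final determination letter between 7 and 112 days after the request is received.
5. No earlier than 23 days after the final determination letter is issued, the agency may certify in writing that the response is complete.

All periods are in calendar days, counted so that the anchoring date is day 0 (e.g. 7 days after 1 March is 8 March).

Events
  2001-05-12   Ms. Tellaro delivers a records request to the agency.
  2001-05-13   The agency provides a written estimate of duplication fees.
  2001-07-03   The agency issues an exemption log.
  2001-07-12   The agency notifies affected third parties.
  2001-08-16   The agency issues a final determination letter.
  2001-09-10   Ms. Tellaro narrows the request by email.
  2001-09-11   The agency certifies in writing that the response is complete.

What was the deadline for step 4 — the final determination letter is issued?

Step 4 runs from 2001-05-12, when the request is received. The window is 7–112 days after 2001-05-12; it closes on 2001-09-01.

2001-09-01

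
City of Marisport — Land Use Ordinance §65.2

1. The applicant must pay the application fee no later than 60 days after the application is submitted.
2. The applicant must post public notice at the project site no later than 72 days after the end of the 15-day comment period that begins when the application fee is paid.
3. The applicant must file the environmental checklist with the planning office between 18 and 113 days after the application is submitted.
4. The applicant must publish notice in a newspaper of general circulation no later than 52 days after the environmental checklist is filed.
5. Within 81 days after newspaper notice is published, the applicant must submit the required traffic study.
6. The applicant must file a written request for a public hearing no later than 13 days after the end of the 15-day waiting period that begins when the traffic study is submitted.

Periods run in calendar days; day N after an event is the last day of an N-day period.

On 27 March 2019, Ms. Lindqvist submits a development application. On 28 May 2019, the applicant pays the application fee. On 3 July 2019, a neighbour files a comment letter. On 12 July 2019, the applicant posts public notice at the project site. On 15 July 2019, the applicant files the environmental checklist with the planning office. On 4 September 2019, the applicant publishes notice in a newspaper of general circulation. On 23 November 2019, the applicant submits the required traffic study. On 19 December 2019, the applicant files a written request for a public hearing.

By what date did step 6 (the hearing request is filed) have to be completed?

21 December 2019

The traffic study is submitted on 23 November 2019; the 15-day waiting period therefore ends 8 December 2019, and step 6 runs from that date. 13 days after 8 December 2019 is 21 December 2019.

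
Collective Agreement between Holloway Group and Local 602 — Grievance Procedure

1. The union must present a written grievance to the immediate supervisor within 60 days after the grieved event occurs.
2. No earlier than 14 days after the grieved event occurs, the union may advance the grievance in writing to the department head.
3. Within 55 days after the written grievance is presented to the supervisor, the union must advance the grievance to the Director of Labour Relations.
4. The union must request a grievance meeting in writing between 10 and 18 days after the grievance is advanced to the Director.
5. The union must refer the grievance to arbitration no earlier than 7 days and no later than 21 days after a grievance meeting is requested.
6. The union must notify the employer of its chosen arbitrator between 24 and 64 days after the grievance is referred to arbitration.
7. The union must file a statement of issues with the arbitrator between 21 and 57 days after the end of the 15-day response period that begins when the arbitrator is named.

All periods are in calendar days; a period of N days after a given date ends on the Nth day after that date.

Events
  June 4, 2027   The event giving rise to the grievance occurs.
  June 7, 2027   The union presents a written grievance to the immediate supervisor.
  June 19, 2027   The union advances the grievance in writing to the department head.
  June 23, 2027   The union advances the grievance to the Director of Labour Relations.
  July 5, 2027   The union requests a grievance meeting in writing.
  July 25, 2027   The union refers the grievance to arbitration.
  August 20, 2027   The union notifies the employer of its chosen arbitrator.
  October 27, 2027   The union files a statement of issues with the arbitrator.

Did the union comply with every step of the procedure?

Step 1: 60 days after June 4, 2027 (when the grieved event occurs) is August 3, 2027; completed June 7, 2027, before the deadline.
Step 2: the earliest permitted date is 14 days after June 4, 2027 (when the grieved event occurs), i.e. June 18, 2027; June 19, 2027 is on or after that date.
Step 3: 55 days after June 7, 2027 (when the written grievance is presented to the supervisor) is August 1, 2027; completed June 23, 2027, before the deadline.
Step 4: the window is 10–18 days after June 23, 2027 (when the grievance is advanced to the Director), so July 3, 2027 through July 11, 2027; done July 5, 2027, which is between those dates.
Step 5: the window is 7–21 days after July 5, 2027 (when a grievance meeting is requested), so July 12, 2027 through July 26, 2027; done July 25, 2027, which is between those dates.
Step 6: the window is 24–64 days after July 25, 2027 (when the grievance is referred to arbitration), so August 18, 2027 through September 27, 2027; done August 20, 2027 — within the window.
Step 7: the window is 21–57 days after September 4, 2027 (end of the 15-day response period, which began when the arbitrator is named on August 20, 2027), so September 25, 2027 through October 31, 2027; October 27, 2027 falls inside that range.

Yes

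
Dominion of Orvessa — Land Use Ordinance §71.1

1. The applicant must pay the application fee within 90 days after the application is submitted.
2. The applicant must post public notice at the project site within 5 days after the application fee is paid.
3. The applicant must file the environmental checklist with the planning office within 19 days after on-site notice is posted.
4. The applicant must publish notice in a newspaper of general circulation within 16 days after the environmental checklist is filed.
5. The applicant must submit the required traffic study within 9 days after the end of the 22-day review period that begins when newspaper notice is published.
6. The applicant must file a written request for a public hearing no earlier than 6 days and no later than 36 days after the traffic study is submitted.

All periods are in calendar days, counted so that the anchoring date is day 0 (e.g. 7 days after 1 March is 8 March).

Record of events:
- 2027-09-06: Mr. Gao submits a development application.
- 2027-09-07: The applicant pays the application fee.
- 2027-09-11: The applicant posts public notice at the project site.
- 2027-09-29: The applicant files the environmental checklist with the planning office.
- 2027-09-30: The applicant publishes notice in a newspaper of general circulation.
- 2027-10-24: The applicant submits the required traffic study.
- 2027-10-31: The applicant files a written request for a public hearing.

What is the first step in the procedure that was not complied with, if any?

None — every step was satisfied

(1) due by 2027-09-06 + 90 days = 2027-12-05; 2027-09-07 is within that limit.
(2) due by 2027-09-07 + 5 days = 2027-09-12; 2027-09-11 is within that limit.
(3) due by 2027-09-11 + 19 days = 2027-09-30; 2027-09-29 is within that limit.
(4) due by 2027-09-29 + 16 days = 2027-10-15; done 2027-09-30 — timely.
(5) due by 2027-10-22 + 9 days = 2027-10-31; completed 2027-10-24, before the deadline.
(6) the permitted window runs from 2027-10-24 + 6 = 2027-10-30 to 2027-10-24 + 36 = 2027-11-29; done 2027-10-31 — within the window.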